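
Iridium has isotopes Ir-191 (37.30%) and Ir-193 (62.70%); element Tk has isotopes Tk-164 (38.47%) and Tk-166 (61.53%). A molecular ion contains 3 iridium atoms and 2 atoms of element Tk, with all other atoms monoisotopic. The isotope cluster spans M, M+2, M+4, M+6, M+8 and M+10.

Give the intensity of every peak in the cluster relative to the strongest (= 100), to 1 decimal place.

2.2 : 18.4 : 60.7 : 100.0 : 82.4 : 27.1

Iridium pattern (n=3): 0.05189512 : 0.26170165 : 0.43991135 : 0.24649188
Element Tk pattern (n=2): 0.14799409 : 0.47341182 : 0.37859409
Convolve the two distributions (both contribute in 2-u steps):
  M: 0.05189512×0.14799409 = 0.007680
  M+2: 0.05189512×0.47341182 + 0.26170165×0.14799409 = 0.063298
  M+4: 0.05189512×0.37859409 + 0.26170165×0.47341182 + 0.43991135×0.14799409 = 0.208644
  M+6: 0.26170165×0.37859409 + 0.43991135×0.47341182 + 0.24649188×0.14799409 = 0.343817
  M+8: 0.43991135×0.37859409 + 0.24649188×0.47341182 = 0.283240
  M+10: 0.24649188×0.37859409 = 0.093320
Scale to base peak (0.343817) = 100: 2.2 : 18.4 : 60.7 : 100.0 : 82.4 : 27.1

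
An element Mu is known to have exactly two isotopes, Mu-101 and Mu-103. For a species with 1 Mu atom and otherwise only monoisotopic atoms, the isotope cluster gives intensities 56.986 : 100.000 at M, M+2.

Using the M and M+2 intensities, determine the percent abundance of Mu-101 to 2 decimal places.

36.30%

If p is the fraction of Mu that is Mu-101, then I(M+2)/I(M) = [C(1,1)·p^0·(1−p)] / p^1 = 1·(1−p)/p = 100.000/56.986 = 1.7548
(1−p)/p = 1.7548/1 = 1.7548  ⇒  p = 1/(1 + 1.7548) = 0.3630
Mu-101: 36.30%, Mu-103: 63.70%.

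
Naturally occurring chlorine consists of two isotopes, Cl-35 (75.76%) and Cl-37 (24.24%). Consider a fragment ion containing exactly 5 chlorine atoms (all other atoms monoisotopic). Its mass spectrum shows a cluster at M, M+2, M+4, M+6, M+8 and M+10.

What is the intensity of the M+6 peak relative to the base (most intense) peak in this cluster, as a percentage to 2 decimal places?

(0.7576 + 0.2424)^5 gives M 0.2496, M+2 0.3993, M+4 0.2555, M+6 0.0817, M+8 0.0131, M+10 0.0008; the largest is M+2.
P(M+2) = C(5,1) × 0.7576^4 × 0.2424^1 = 5 × 0.32942751 × 0.2424 = 0.399266 (base)
P(M+6) = C(5,3) × 0.7576^2 × 0.2424^3 = 10 × 0.57395776 × 0.01424288 = 0.081748
Relative intensity = 0.081748 / 0.399266 × 100 = 20.47

20.47%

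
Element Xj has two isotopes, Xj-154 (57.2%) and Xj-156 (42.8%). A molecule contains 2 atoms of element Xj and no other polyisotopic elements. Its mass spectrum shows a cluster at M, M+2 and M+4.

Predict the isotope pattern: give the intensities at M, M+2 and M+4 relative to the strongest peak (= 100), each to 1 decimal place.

Each Xj atom is independently Xj-154 (p = 0.572) or Xj-156 (q = 0.428); the cluster is the binomial expansion (p + q)^2.
P(M) = 0.572^2 = 0.327184
P(M+2) = 2 × 0.572^1 × 0.428^1 = 0.489632
P(M+4) = 0.428^2 = 0.183184
The M+2 peak is largest (0.489632); scaling to 100 gives 66.8 : 100.0 : 37.4.

66.8 : 100.0 : 37.4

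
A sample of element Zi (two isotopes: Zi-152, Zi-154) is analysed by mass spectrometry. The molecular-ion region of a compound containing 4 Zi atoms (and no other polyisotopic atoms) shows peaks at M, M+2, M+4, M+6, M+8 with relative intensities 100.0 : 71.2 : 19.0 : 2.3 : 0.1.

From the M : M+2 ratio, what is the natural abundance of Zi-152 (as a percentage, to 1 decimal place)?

If p is the fraction of Zi that is Zi-152, then I(M+2)/I(M) = [C(4,1)·p^3·(1−p)] / p^4 = 4·(1−p)/p = 71.2/100.0 = 0.7120
(1−p)/p = 0.7120/4 = 0.1780  ⇒  p = 1/(1 + 0.1780) = 0.8489
Zi-152: 84.9%, Zi-154: 15.1%.

84.9%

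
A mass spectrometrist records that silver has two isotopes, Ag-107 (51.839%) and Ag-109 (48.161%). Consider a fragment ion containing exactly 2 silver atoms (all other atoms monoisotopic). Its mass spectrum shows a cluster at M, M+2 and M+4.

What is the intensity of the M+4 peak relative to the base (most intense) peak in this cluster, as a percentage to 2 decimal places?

Term probabilities: M 0.2687, M+2 0.4993, M+4 0.2319. Base peak = M+2.
P(M+2) = C(2,1) × 0.51839^1 × 0.48161^1 = 2 × 0.51839 × 0.48161 = 0.499324 (base)
P(M+4) = C(2,2) × 0.51839^0 × 0.48161^2 = 1 × 1.0000 × 0.23194819 = 0.231948
Relative intensity = 0.231948 / 0.499324 × 100 = 46.45

46.45%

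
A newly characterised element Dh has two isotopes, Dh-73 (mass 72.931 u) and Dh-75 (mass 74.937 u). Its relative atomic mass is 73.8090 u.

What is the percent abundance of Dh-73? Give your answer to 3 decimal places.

With x = fraction of Dh-73 (so Dh-75 is 1 − x):
72.931·x + 74.937·(1 − x) = 73.8090
(72.931 − 74.937)·x = 73.8090 − 74.937
x = -1.1280 / -2.006 = 0.56231 → 56.231% Dh-73, 43.769% Dh-75.

56.231%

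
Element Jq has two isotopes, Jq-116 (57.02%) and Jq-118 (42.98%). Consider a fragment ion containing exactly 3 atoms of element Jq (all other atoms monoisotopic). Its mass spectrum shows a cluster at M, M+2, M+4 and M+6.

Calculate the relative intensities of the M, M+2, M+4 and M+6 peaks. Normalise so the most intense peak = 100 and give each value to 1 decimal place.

44.2 : 100.0 : 75.4 : 18.9

Expanding (0.5702 + 0.4298)^3:
P(M) = 0.5702^3 = 0.185388
P(M+2) = 3 × 0.5702^2 × 0.4298^1 = 0.419220
P(M+4) = 3 × 0.5702^1 × 0.4298^2 = 0.315996
P(M+6) = 0.4298^3 = 0.079396
The M+2 peak is largest (0.419220); scaling to 100 gives 44.2 : 100.0 : 75.4 : 18.9.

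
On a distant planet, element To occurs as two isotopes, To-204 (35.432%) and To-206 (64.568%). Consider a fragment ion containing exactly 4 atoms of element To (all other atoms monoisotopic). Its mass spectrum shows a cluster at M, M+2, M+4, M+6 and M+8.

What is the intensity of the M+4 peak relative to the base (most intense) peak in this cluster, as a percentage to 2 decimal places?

(0.35432 + 0.64568)^4 gives M 0.0158, M+2 0.1149, M+4 0.3140, M+6 0.3815, M+8 0.1738; the largest is M+6.
P(M+6) = C(4,3) × 0.35432^1 × 0.64568^3 = 4 × 0.35432 × 0.26918571 = 0.381512 (base)
P(M+4) = C(4,2) × 0.35432^2 × 0.64568^2 = 6 × 0.12554266 × 0.41690266 = 0.314034
Relative intensity = 0.314034 / 0.381512 × 100 = 82.31

82.31%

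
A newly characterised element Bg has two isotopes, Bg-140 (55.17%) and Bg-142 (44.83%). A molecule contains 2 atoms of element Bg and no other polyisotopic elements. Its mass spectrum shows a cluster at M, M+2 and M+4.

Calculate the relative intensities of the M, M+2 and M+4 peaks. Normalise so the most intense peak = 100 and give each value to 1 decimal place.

Each Bg atom is independently Bg-140 (p = 0.5517) or Bg-142 (q = 0.4483); the cluster is the binomial expansion (p + q)^2.
P(M) = 0.5517^2 = 0.304373
P(M+2) = 2 × 0.5517^1 × 0.4483^1 = 0.494654
P(M+4) = 0.4483^2 = 0.200973
The M+2 peak is largest (0.494654); scaling to 100 gives 61.5 : 100.0 : 40.6.

61.5 : 100.0 : 40.6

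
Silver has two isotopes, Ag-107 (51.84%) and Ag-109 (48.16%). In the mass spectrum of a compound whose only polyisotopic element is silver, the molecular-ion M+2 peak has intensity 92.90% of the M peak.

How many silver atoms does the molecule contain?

The M+2/M ratio from n Ag atoms is n · q/p = n · 0.4816/0.5184.
n = 0.9290 × 0.5184/0.4816 = 1.00 ≈ 1

1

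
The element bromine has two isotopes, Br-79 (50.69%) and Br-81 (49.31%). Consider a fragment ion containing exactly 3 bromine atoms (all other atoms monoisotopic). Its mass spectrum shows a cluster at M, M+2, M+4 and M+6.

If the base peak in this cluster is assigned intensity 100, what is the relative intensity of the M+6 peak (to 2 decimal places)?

Term probabilities: M 0.1302, M+2 0.3801, M+4 0.3698, M+6 0.1199. Base peak = M+2.
P(M+2) = C(3,1) × 0.5069^2 × 0.4931^1 = 3 × 0.25694761 × 0.4931 = 0.380103 (base)
P(M+6) = C(3,3) × 0.5069^0 × 0.4931^3 = 1 × 1.0000 × 0.11989609 = 0.119896
Relative intensity = 0.119896 / 0.380103 × 100 = 31.54

31.54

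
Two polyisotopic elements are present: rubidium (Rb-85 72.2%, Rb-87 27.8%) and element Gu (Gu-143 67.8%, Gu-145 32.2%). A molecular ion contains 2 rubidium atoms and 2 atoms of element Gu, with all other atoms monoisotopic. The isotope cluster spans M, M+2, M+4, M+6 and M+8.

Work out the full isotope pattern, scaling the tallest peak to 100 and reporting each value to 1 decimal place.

Rubidium pattern (n=2): 0.521284 : 0.401432 : 0.077284
Element Gu pattern (n=2): 0.459684 : 0.436632 : 0.103684
Convolve the two distributions (both contribute in 2-u steps):
  M: 0.521284×0.459684 = 0.239626
  M+2: 0.521284×0.436632 + 0.401432×0.459684 = 0.412141
  M+4: 0.521284×0.103684 + 0.401432×0.436632 + 0.077284×0.459684 = 0.264853
  M+6: 0.401432×0.103684 + 0.077284×0.436632 = 0.075367
  M+8: 0.077284×0.103684 = 0.008013
Scale to base peak (0.412141) = 100: 58.1 : 100.0 : 64.3 : 18.3 : 1.9

58.1 : 100.0 : 64.3 : 18.3 : 1.9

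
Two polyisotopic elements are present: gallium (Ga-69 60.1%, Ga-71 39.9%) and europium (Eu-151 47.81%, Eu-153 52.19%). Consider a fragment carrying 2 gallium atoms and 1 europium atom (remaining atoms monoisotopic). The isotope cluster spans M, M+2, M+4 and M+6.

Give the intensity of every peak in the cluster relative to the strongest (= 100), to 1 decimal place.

41.3 : 100.0 : 78.1 : 19.9

Gallium pattern (n=2): 0.361201 : 0.479598 : 0.159201
Europium pattern (n=1): 0.4781 : 0.5219
Convolve the two distributions (both contribute in 2-u steps):
  M: 0.361201×0.4781 = 0.172690
  M+2: 0.361201×0.5219 + 0.479598×0.4781 = 0.417807
  M+4: 0.479598×0.5219 + 0.159201×0.4781 = 0.326416
  M+6: 0.159201×0.5219 = 0.083087
Scale to base peak (0.417807) = 100: 41.3 : 100.0 : 78.1 : 19.9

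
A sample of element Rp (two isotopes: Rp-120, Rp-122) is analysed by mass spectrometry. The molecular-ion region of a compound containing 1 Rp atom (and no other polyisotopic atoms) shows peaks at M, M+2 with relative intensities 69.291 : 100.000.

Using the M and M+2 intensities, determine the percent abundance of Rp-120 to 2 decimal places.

Write p for the Rp-120 fraction. I(M+2)/I(M) = [C(1,1)·p^0·(1−p)] / p^1 = 1·(1−p)/p = 100.000/69.291 = 1.4432
(1−p)/p = 1.4432/1 = 1.4432  ⇒  p = 1/(1 + 1.4432) = 0.4093
Rp-120: 40.93%, Rp-122: 59.07%.

40.93%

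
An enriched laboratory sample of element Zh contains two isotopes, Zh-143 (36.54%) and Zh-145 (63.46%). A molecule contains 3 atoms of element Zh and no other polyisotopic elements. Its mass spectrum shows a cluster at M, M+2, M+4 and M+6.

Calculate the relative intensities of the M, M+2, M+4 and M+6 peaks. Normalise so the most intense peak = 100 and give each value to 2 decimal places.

Each Zh atom is independently Zh-143 (p = 0.3654) or Zh-145 (q = 0.6346); the cluster is the binomial expansion (p + q)^3.
P(M) = 0.3654^3 = 0.048787
P(M+2) = 3 × 0.3654^2 × 0.6346^1 = 0.254190
P(M+4) = 3 × 0.3654^1 × 0.6346^2 = 0.441459
P(M+6) = 0.6346^3 = 0.255564
The M+4 peak is largest (0.441459); scaling to 100 gives 11.05 : 57.58 : 100.00 : 57.89.

11.05 : 57.58 : 100.00 : 57.89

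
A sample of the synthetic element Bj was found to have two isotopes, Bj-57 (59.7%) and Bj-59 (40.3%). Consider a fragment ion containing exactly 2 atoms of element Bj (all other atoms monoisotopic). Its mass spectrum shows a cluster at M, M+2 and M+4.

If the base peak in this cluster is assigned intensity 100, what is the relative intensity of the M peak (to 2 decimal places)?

Term probabilities: M 0.3564, M+2 0.4812, M+4 0.1624. Base peak = M+2.
P(M+2) = C(2,1) × 0.597^1 × 0.403^1 = 2 × 0.5970 × 0.4030 = 0.481182 (base)
P(M) = C(2,0) × 0.597^2 × 0.403^0 = 1 × 0.356409 × 1.0000 = 0.356409
Relative intensity = 0.356409 / 0.481182 × 100 = 74.07

74.07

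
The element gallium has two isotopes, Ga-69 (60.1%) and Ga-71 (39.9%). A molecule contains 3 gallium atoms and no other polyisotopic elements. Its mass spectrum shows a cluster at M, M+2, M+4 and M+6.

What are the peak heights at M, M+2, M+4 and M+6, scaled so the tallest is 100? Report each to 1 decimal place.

The 3 Ga atoms are independent, so intensities follow the terms of (0.601 + 0.399)^3.
P(M) = 0.601^3 = 0.217082
P(M+2) = 3 × 0.601^2 × 0.399^1 = 0.432358
P(M+4) = 3 × 0.601^1 × 0.399^2 = 0.287039
P(M+6) = 0.399^3 = 0.063521
The M+2 peak is largest (0.432358); scaling to 100 gives 50.2 : 100.0 : 66.4 : 14.7.

50.2 : 100.0 : 66.4 : 14.7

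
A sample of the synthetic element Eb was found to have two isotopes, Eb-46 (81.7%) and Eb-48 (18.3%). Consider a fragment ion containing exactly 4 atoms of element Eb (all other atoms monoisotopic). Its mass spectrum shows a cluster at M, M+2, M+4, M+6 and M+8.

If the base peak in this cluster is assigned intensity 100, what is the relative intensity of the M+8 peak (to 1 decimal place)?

0.3

Term probabilities: M 0.4455, M+2 0.3992, M+4 0.1341, M+6 0.0200, M+8 0.0011. Base peak = M.
P(M) = C(4,0) × 0.817^4 × 0.183^0 = 1 × 0.44554157 × 1.0000 = 0.445542 (base)
P(M+8) = C(4,4) × 0.817^0 × 0.183^4 = 1 × 1.0000 × 0.00112151 = 0.001122
Relative intensity = 0.001122 / 0.445542 × 100 = 0.3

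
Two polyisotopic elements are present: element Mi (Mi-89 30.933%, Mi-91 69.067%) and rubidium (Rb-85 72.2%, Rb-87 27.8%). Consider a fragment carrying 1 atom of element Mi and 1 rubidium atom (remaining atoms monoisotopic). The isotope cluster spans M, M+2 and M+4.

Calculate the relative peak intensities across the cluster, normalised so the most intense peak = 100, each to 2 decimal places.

Element Mi pattern (n=1): 0.30933 : 0.69067
Rubidium pattern (n=1): 0.7220 : 0.2780
Convolve the two distributions (both contribute in 2-u steps):
  M: 0.30933×0.7220 = 0.223336
  M+2: 0.30933×0.2780 + 0.69067×0.7220 = 0.584657
  M+4: 0.69067×0.2780 = 0.192006
Scale to base peak (0.584657) = 100: 38.20 : 100.00 : 32.84

38.20 : 100.00 : 32.84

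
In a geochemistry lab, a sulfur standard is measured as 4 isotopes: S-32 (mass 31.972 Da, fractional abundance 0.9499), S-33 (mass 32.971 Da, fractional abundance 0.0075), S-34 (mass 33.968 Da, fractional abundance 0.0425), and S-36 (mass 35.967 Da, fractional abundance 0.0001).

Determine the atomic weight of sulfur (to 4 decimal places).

32.0647 Da

The abundance-weighted mean is 0.9499 × 31.972 + 0.0075 × 32.971 + 0.0425 × 33.968 + 0.0001 × 35.967
= 30.37020 + 0.24728 + 1.44364 + 0.00360 = 32.06472 Da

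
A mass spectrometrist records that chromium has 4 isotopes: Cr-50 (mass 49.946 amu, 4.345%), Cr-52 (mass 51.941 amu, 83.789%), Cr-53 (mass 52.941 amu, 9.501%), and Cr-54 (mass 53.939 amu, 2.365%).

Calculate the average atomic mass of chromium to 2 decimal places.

52.00 amu

Weight each isotope mass by its fractional abundance: 0.04345 × 49.946 + 0.83789 × 51.941 + 0.09501 × 52.941 + 0.02365 × 53.939
= 2.1702 + 43.5208 + 5.0299 + 1.2757 = 51.9966 amu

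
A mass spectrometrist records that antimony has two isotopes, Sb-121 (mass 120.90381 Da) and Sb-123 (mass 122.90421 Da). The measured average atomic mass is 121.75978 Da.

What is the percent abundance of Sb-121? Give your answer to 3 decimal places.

57.210%

Let x be the fractional abundance of Sb-121; then Sb-123 has abundance 1 − x.
120.90381·x + 122.90421·(1 − x) = 121.75978
(120.90381 − 122.90421)·x = 121.75978 − 122.90421
x = -1.14443 / -2.00040 = 0.57210 → 57.210% Sb-121, 42.790% Sb-123.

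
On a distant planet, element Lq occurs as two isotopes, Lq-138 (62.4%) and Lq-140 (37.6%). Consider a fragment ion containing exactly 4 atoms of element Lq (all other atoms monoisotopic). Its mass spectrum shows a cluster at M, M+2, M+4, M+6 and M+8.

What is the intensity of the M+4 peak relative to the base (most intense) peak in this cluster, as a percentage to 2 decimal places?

Binomial terms of (0.624 + 0.376)^4: M 0.1516, M+2 0.3654, M+4 0.3303, M+6 0.1327, M+8 0.0200 → M+2 is the base peak.
P(M+2) = C(4,1) × 0.624^3 × 0.376^1 = 4 × 0.24297062 × 0.3760 = 0.365428 (base)
P(M+4) = C(4,2) × 0.624^2 × 0.376^2 = 6 × 0.389376 × 0.141376 = 0.330291
Relative intensity = 0.330291 / 0.365428 × 100 = 90.38

90.38%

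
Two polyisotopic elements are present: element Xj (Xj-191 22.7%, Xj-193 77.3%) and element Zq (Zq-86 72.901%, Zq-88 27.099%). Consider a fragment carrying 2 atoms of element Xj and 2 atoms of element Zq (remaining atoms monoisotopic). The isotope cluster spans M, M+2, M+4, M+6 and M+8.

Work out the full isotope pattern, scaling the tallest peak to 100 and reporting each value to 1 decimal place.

6.0 : 45.0 : 100.0 : 56.9 : 9.5

Element Xj pattern (n=2): 0.051529 : 0.350942 : 0.597529
Element Zq pattern (n=2): 0.53145558 : 0.39510884 : 0.07343558
Convolve the two distributions (both contribute in 2-u steps):
  M: 0.051529×0.53145558 = 0.027385
  M+2: 0.051529×0.39510884 + 0.350942×0.53145558 = 0.206870
  M+4: 0.051529×0.07343558 + 0.350942×0.39510884 + 0.597529×0.53145558 = 0.460004
  M+6: 0.350942×0.07343558 + 0.597529×0.39510884 = 0.261861
  M+8: 0.597529×0.07343558 = 0.043880
Scale to base peak (0.460004) = 100: 6.0 : 45.0 : 100.0 : 56.9 : 9.5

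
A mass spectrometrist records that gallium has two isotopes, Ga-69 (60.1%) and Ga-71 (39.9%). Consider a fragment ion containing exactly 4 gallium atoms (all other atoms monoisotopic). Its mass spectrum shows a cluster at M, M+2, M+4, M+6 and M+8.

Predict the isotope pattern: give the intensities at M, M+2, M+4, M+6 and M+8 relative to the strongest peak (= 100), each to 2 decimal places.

The 4 Ga atoms are independent, so intensities follow the terms of (0.601 + 0.399)^4.
P(M) = 0.601^4 = 0.130466
P(M+2) = 4 × 0.601^3 × 0.399^1 = 0.346463
P(M+4) = 6 × 0.601^2 × 0.399^2 = 0.345021
P(M+6) = 4 × 0.601^1 × 0.399^3 = 0.152705
P(M+8) = 0.399^4 = 0.025345
The M+2 peak is largest (0.346463); scaling to 100 gives 37.66 : 100.00 : 99.58 : 44.08 : 7.32.

37.66 : 100.00 : 99.58 : 44.08 : 7.32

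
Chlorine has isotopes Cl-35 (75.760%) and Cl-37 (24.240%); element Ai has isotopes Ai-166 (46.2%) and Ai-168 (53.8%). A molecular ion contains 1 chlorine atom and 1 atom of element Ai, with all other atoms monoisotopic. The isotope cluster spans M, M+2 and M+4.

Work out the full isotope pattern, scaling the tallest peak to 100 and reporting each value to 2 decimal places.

Chlorine pattern (n=1): 0.7576 : 0.2424
Element Ai pattern (n=1): 0.4620 : 0.5380
Convolve the two distributions (both contribute in 2-u steps):
  M: 0.7576×0.4620 = 0.350011
  M+2: 0.7576×0.5380 + 0.2424×0.4620 = 0.519578
  M+4: 0.2424×0.5380 = 0.130411
Scale to base peak (0.519578) = 100: 67.36 : 100.00 : 25.10

67.36 : 100.00 : 25.10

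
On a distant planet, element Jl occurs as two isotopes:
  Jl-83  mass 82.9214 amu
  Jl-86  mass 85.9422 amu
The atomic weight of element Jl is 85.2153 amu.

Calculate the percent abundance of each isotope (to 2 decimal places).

Jl-83: 24.06%, Jl-86: 75.94%

Let x be the fractional abundance of Jl-83; then Jl-86 has abundance 1 − x.
82.9214·x + 85.9422·(1 − x) = 85.2153
(82.9214 − 85.9422)·x = 85.2153 − 85.9422
x = -0.7269 / -3.0208 = 0.24063 → 24.06% Jl-83, 75.94% Jl-86.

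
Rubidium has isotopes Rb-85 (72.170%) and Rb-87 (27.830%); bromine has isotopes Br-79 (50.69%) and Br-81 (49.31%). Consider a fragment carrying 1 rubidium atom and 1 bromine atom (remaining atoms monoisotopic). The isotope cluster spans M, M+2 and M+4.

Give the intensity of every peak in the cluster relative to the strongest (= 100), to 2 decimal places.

73.62 : 100.00 : 27.61

Rubidium pattern (n=1): 0.7217 : 0.2783
Bromine pattern (n=1): 0.5069 : 0.4931
Convolve the two distributions (both contribute in 2-u steps):
  M: 0.7217×0.5069 = 0.365830
  M+2: 0.7217×0.4931 + 0.2783×0.5069 = 0.496941
  M+4: 0.2783×0.4931 = 0.137230
Scale to base peak (0.496941) = 100: 73.62 : 100.00 : 27.61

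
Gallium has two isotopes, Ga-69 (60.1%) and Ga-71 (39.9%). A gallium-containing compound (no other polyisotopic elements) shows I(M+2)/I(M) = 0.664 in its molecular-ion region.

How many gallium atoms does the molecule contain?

1

For n independent Ga atoms, I(M+2)/I(M) = n · (abundance Ga-71) / (abundance Ga-69) = n · 0.399/0.601.
n = 0.664 × 0.601/0.399 = 1.00 ≈ 1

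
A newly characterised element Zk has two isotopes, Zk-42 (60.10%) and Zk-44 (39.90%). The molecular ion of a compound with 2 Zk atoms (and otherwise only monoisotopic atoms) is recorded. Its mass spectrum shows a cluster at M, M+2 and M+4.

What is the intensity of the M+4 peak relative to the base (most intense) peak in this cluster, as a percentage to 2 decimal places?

33.19%

Binomial terms of (0.6010 + 0.3990)^2: M 0.3612, M+2 0.4796, M+4 0.1592 → M+2 is the base peak.
P(M+2) = C(2,1) × 0.6010^1 × 0.3990^1 = 2 × 0.6010 × 0.3990 = 0.479598 (base)
P(M+4) = C(2,2) × 0.6010^0 × 0.3990^2 = 1 × 1.0000 × 0.159201 = 0.159201
Relative intensity = 0.159201 / 0.479598 × 100 = 33.19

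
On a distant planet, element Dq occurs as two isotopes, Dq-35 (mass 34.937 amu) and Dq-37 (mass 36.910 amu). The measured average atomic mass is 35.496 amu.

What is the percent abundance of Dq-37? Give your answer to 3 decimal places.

28.332%

With x = fraction of Dq-35 (so Dq-37 is 1 − x):
34.937·x + 36.910·(1 − x) = 35.496
(34.937 − 36.910)·x = 35.496 − 36.910
x = -1.414 / -1.973 = 0.71668 → 71.668% Dq-35, 28.332% Dq-37.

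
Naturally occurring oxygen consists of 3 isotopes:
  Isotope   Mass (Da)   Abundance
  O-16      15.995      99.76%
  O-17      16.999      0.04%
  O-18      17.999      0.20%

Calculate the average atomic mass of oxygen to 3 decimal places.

Average mass = Σ (abundance × isotope mass) = 0.9976 × 15.995 + 0.0004 × 16.999 + 0.0020 × 17.999
= 15.9566 + 0.0068 + 0.0360 = 15.9994 Da

15.999 Da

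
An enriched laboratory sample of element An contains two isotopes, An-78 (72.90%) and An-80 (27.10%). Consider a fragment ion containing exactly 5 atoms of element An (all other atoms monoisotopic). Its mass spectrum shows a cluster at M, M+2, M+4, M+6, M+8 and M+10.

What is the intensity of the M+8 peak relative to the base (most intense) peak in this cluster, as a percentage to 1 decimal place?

Term probabilities: M 0.2059, M+2 0.3827, M+4 0.2845, M+6 0.1058, M+8 0.0197, M+10 0.0015. Base peak = M+2.
P(M+2) = C(5,1) × 0.7290^4 × 0.2710^1 = 5 × 0.28242954 × 0.2710 = 0.382692 (base)
P(M+8) = C(5,4) × 0.7290^1 × 0.2710^4 = 5 × 0.7290 × 0.00539358 = 0.019660
Relative intensity = 0.019660 / 0.382692 × 100 = 5.1

5.1%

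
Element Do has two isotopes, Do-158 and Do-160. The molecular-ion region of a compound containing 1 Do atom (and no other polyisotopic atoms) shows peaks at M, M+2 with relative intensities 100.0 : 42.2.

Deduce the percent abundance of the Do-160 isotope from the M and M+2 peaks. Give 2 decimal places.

29.68%

If p is the fraction of Do that is Do-158, then I(M+2)/I(M) = [C(1,1)·p^0·(1−p)] / p^1 = 1·(1−p)/p = 42.2/100.0 = 0.4220
(1−p)/p = 0.4220/1 = 0.4220  ⇒  p = 1/(1 + 0.4220) = 0.7032
Do-158: 70.32%, Do-160: 29.68%.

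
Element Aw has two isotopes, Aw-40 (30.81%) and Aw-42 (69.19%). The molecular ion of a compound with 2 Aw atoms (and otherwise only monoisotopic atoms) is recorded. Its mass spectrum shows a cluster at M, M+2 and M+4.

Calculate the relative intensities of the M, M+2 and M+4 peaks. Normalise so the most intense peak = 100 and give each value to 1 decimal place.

19.8 : 89.1 : 100.0

Expanding (0.3081 + 0.6919)^2:
P(M) = 0.3081^2 = 0.094926
P(M+2) = 2 × 0.3081^1 × 0.6919^1 = 0.426349
P(M+4) = 0.6919^2 = 0.478726
The M+4 peak is largest (0.478726); scaling to 100 gives 19.8 : 89.1 : 100.0.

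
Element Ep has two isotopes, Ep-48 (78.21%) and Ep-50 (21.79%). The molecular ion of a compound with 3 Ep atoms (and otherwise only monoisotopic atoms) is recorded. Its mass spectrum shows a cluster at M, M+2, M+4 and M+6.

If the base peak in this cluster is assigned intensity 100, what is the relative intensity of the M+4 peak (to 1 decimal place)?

23.3

Binomial terms of (0.7821 + 0.2179)^3: M 0.4784, M+2 0.3999, M+4 0.1114, M+6 0.0103 → M is the base peak.
P(M) = C(3,0) × 0.7821^3 × 0.2179^0 = 1 × 0.47839525 × 1.0000 = 0.478395 (base)
P(M+4) = C(3,2) × 0.7821^1 × 0.2179^2 = 3 × 0.7821 × 0.04748041 = 0.111403
Relative intensity = 0.111403 / 0.478395 × 100 = 23.3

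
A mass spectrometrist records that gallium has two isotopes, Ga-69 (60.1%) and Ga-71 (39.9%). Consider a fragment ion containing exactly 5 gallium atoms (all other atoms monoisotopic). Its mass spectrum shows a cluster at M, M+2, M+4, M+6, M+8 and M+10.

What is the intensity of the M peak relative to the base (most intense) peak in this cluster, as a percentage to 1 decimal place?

22.7%

(0.601 + 0.399)^5 gives M 0.0784, M+2 0.2603, M+4 0.3456, M+6 0.2294, M+8 0.0762, M+10 0.0101; the largest is M+4.
P(M+4) = C(5,2) × 0.601^3 × 0.399^2 = 10 × 0.2170818 × 0.159201 = 0.345596 (base)
P(M) = C(5,0) × 0.601^5 × 0.399^0 = 1 × 0.07841016 × 1.0000 = 0.078410
Relative intensity = 0.078410 / 0.345596 × 100 = 22.7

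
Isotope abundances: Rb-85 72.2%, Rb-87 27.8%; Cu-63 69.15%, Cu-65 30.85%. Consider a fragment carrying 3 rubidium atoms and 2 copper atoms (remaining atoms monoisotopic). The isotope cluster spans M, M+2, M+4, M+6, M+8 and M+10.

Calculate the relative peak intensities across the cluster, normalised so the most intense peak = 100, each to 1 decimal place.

48.8 : 100.0 : 81.8 : 33.4 : 6.8 : 0.6

Rubidium pattern (n=3): 0.37636705 : 0.43475086 : 0.16739714 : 0.02148495
Copper pattern (n=2): 0.47817225 : 0.4266555 : 0.09517225
Convolve the two distributions (both contribute in 2-u steps):
  M: 0.37636705×0.47817225 = 0.179968
  M+2: 0.37636705×0.4266555 + 0.43475086×0.47817225 = 0.368465
  M+4: 0.37636705×0.09517225 + 0.43475086×0.4266555 + 0.16739714×0.47817225 = 0.301353
  M+6: 0.43475086×0.09517225 + 0.16739714×0.4266555 + 0.02148495×0.47817225 = 0.123071
  M+8: 0.16739714×0.09517225 + 0.02148495×0.4266555 = 0.025098
  M+10: 0.02148495×0.09517225 = 0.002045
Scale to base peak (0.368465) = 100: 48.8 : 100.0 : 81.8 : 33.4 : 6.8 : 0.6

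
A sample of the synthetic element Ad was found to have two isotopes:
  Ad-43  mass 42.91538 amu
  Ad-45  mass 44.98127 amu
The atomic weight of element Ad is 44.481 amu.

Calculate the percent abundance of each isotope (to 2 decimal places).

With x = fraction of Ad-43 (so Ad-45 is 1 − x):
42.91538·x + 44.98127·(1 − x) = 44.481
(42.91538 − 44.98127)·x = 44.481 − 44.98127
x = -0.50027 / -2.06589 = 0.24216 → 24.22% Ad-43, 75.78% Ad-45.

Ad-43: 24.22%, Ad-45: 75.78%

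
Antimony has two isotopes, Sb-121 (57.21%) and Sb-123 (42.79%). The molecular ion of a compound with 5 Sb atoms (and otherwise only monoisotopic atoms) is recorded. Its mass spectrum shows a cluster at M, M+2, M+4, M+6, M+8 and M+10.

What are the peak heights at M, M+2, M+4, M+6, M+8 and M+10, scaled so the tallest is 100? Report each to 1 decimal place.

Expanding (0.5721 + 0.4279)^5:
P(M) = 0.5721^5 = 0.061286
P(M+2) = 5 × 0.5721^4 × 0.4279^1 = 0.229192
P(M+4) = 10 × 0.5721^3 × 0.4279^2 = 0.342847
P(M+6) = 10 × 0.5721^2 × 0.4279^3 = 0.256431
P(M+8) = 5 × 0.5721^1 × 0.4279^4 = 0.095898
P(M+10) = 0.4279^5 = 0.014345
The M+4 peak is largest (0.342847); scaling to 100 gives 17.9 : 66.8 : 100.0 : 74.8 : 28.0 : 4.2.

17.9 : 66.8 : 100.0 : 74.8 : 28.0 : 4.2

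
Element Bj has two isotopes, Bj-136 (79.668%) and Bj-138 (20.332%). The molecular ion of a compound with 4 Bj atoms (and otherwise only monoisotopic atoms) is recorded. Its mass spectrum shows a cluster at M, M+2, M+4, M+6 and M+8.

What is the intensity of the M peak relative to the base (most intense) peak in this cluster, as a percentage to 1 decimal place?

Binomial terms of (0.79668 + 0.20332)^4: M 0.4028, M+2 0.4112, M+4 0.1574, M+6 0.0268, M+8 0.0017 → M+2 is the base peak.
P(M+2) = C(4,1) × 0.79668^3 × 0.20332^1 = 4 × 0.50565202 × 0.20332 = 0.411237 (base)
P(M) = C(4,0) × 0.79668^4 × 0.20332^0 = 1 × 0.40284285 × 1.0000 = 0.402843
Relative intensity = 0.402843 / 0.411237 × 100 = 98.0

98.0%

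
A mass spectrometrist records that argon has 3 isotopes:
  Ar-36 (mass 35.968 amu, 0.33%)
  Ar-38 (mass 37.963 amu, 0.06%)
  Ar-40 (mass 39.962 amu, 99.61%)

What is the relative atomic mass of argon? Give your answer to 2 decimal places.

Average mass = Σ (abundance × isotope mass) = 0.0033 × 35.968 + 0.0006 × 37.963 + 0.9961 × 39.962
= 0.1187 + 0.0228 + 39.8061 = 39.9476 amu

39.95 amu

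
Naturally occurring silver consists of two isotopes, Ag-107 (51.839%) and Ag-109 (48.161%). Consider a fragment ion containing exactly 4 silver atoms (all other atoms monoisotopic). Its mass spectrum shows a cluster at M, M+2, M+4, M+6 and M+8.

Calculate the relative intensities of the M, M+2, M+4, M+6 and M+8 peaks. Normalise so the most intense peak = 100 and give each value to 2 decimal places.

19.31 : 71.76 : 100.00 : 61.94 : 14.39

The 4 Ag atoms are independent, so intensities follow the terms of (0.51839 + 0.48161)^4.
P(M) = 0.51839^4 = 0.072215
P(M+2) = 4 × 0.51839^3 × 0.48161^1 = 0.268365
P(M+4) = 6 × 0.51839^2 × 0.48161^2 = 0.373986
P(M+6) = 4 × 0.51839^1 × 0.48161^3 = 0.231634
P(M+8) = 0.48161^4 = 0.053800
The M+4 peak is largest (0.373986); scaling to 100 gives 19.31 : 71.76 : 100.00 : 61.94 : 14.39.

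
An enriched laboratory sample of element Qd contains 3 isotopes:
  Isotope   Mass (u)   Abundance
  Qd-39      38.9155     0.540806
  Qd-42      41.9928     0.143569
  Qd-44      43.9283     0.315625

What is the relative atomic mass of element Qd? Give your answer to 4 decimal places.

40.9395 u

Ar = Σ fᵢ·mᵢ = 0.540806 × 38.9155 + 0.143569 × 41.9928 + 0.315625 × 43.9283
= 21.04574 + 6.02886 + 13.86487 = 40.93947 u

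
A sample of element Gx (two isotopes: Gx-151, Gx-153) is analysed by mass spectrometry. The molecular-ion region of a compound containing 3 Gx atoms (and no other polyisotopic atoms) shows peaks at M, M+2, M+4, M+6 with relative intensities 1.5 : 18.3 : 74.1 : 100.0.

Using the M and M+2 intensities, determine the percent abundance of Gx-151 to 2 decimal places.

19.74%

Let p = fractional abundance of Gx-151. I(M+2)/I(M) = [C(3,1)·p^2·(1−p)] / p^3 = 3·(1−p)/p = 18.3/1.5 = 12.2000
(1−p)/p = 12.2000/3 = 4.0667  ⇒  p = 1/(1 + 4.0667) = 0.1974
Gx-151: 19.74%, Gx-153: 80.26%.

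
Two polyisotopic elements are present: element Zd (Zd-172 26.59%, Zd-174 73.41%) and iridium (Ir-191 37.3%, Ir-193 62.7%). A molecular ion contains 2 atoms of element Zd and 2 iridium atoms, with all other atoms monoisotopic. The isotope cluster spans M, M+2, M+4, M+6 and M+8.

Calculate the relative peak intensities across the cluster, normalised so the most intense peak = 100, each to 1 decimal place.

Element Zd pattern (n=2): 0.07070281 : 0.39039438 : 0.53890281
Iridium pattern (n=2): 0.139129 : 0.467742 : 0.393129
Convolve the two distributions (both contribute in 2-u steps):
  M: 0.07070281×0.139129 = 0.009837
  M+2: 0.07070281×0.467742 + 0.39039438×0.139129 = 0.087386
  M+4: 0.07070281×0.393129 + 0.39039438×0.467742 + 0.53890281×0.139129 = 0.285376
  M+6: 0.39039438×0.393129 + 0.53890281×0.467742 = 0.405543
  M+8: 0.53890281×0.393129 = 0.211858
Scale to base peak (0.405543) = 100: 2.4 : 21.5 : 70.4 : 100.0 : 52.2

2.4 : 21.5 : 70.4 : 100.0 : 52.2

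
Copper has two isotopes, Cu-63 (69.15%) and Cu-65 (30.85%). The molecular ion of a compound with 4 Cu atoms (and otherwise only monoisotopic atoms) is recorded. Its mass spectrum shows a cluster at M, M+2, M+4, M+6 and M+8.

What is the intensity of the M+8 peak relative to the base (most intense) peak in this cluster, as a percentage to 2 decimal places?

Binomial terms of (0.6915 + 0.3085)^4: M 0.2286, M+2 0.4080, M+4 0.2731, M+6 0.0812, M+8 0.0091 → M+2 is the base peak.
P(M+2) = C(4,1) × 0.6915^3 × 0.3085^1 = 4 × 0.33065611 × 0.3085 = 0.408030 (base)
P(M+8) = C(4,4) × 0.6915^0 × 0.3085^4 = 1 × 1.0000 × 0.00905776 = 0.009058
Relative intensity = 0.009058 / 0.408030 × 100 = 2.22

2.22%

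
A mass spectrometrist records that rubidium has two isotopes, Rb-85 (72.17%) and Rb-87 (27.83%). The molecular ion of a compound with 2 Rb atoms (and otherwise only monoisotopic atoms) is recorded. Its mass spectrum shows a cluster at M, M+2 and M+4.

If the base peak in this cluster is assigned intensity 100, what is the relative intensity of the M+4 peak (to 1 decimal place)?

14.9

Term probabilities: M 0.5209, M+2 0.4017, M+4 0.0775. Base peak = M.
P(M) = C(2,0) × 0.7217^2 × 0.2783^0 = 1 × 0.52085089 × 1.0000 = 0.520851 (base)
P(M+4) = C(2,2) × 0.7217^0 × 0.2783^2 = 1 × 1.0000 × 0.07745089 = 0.077451
Relative intensity = 0.077451 / 0.520851 × 100 = 14.9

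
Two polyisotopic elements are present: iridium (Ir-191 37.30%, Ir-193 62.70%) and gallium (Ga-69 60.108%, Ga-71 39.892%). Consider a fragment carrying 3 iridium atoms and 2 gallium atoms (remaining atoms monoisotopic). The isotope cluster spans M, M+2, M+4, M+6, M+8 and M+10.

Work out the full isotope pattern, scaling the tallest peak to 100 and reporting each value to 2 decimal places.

5.49 : 34.96 : 85.67 : 100.00 : 55.09 : 11.48

Iridium pattern (n=3): 0.05189512 : 0.26170165 : 0.43991135 : 0.24649188
Gallium pattern (n=2): 0.36129717 : 0.47956567 : 0.15913717
Convolve the two distributions (both contribute in 2-u steps):
  M: 0.05189512×0.36129717 = 0.018750
  M+2: 0.05189512×0.47956567 + 0.26170165×0.36129717 = 0.119439
  M+4: 0.05189512×0.15913717 + 0.26170165×0.47956567 + 0.43991135×0.36129717 = 0.292700
  M+6: 0.26170165×0.15913717 + 0.43991135×0.47956567 + 0.24649188×0.36129717 = 0.341670
  M+8: 0.43991135×0.15913717 + 0.24649188×0.47956567 = 0.188215
  M+10: 0.24649188×0.15913717 = 0.039226
Scale to base peak (0.341670) = 100: 5.49 : 34.96 : 85.67 : 100.00 : 55.09 : 11.48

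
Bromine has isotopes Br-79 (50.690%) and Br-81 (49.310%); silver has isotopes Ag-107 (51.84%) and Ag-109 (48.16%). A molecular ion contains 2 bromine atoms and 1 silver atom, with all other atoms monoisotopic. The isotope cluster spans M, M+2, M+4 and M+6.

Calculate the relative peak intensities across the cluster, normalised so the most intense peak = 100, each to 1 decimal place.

Bromine pattern (n=2): 0.25694761 : 0.49990478 : 0.24314761
Silver pattern (n=1): 0.5184 : 0.4816
Convolve the two distributions (both contribute in 2-u steps):
  M: 0.25694761×0.5184 = 0.133202
  M+2: 0.25694761×0.4816 + 0.49990478×0.5184 = 0.382897
  M+4: 0.49990478×0.4816 + 0.24314761×0.5184 = 0.366802
  M+6: 0.24314761×0.4816 = 0.117100
Scale to base peak (0.382897) = 100: 34.8 : 100.0 : 95.8 : 30.6

34.8 : 100.0 : 95.8 : 30.6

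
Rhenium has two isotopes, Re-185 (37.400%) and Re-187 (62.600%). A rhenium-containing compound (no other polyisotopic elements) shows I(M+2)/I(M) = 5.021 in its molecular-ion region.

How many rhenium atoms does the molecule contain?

3

With n Re atoms, P(M+2)/P(M) = C(n,1)·p^(n−1)q / p^n = n·q/p = n · 0.62600/0.37400.
n = 5.021 × 0.37400/0.62600 = 3.00 ≈ 3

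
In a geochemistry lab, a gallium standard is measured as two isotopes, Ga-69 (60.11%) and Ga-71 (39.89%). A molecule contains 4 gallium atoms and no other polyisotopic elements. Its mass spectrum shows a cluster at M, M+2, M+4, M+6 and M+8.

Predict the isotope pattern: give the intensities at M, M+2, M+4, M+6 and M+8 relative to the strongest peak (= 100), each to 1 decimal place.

37.7 : 100.0 : 99.5 : 44.0 : 7.3

Each Ga atom is independently Ga-69 (p = 0.6011) or Ga-71 (q = 0.3989); the cluster is the binomial expansion (p + q)^4.
P(M) = 0.6011^4 = 0.130553
P(M+2) = 4 × 0.6011^3 × 0.3989^1 = 0.346549
P(M+4) = 6 × 0.6011^2 × 0.3989^2 = 0.344963
P(M+6) = 4 × 0.6011^1 × 0.3989^3 = 0.152616
P(M+8) = 0.3989^4 = 0.025320
The M+2 peak is largest (0.346549); scaling to 100 gives 37.7 : 100.0 : 99.5 : 44.0 : 7.3.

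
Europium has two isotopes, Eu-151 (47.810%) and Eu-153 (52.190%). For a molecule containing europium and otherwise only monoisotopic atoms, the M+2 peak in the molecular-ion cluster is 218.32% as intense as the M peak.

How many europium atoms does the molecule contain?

For n independent Eu atoms, I(M+2)/I(M) = n · (abundance Eu-153) / (abundance Eu-151) = n · 0.52190/0.47810.
n = 2.1832 × 0.47810/0.52190 = 2.00 ≈ 2

2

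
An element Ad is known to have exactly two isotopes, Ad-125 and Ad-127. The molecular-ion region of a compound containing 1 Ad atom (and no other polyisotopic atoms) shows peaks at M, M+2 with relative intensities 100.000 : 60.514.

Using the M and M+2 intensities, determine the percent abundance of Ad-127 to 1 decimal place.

37.7%

Write p for the Ad-125 fraction. I(M+2)/I(M) = [C(1,1)·p^0·(1−p)] / p^1 = 1·(1−p)/p = 60.514/100.000 = 0.6051
(1−p)/p = 0.6051/1 = 0.6051  ⇒  p = 1/(1 + 0.6051) = 0.6230
Ad-125: 62.3%, Ad-127: 37.7%.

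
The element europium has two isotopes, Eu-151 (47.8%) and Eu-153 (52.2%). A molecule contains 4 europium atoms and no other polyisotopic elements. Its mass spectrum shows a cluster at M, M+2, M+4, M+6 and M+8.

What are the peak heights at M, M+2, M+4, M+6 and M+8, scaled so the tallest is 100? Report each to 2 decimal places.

13.98 : 61.05 : 100.00 : 72.80 : 19.88

Expanding (0.478 + 0.522)^4:
P(M) = 0.478^4 = 0.052205
P(M+2) = 4 × 0.478^3 × 0.522^1 = 0.228042
P(M+4) = 6 × 0.478^2 × 0.522^2 = 0.373549
P(M+6) = 4 × 0.478^1 × 0.522^3 = 0.271956
P(M+8) = 0.522^4 = 0.074248
The M+4 peak is largest (0.373549); scaling to 100 gives 13.98 : 61.05 : 100.00 : 72.80 : 19.88.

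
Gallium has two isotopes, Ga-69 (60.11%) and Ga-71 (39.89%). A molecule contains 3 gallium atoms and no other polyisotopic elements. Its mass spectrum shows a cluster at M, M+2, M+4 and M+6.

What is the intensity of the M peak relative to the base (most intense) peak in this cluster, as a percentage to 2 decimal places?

50.23%

(0.6011 + 0.3989)^3 gives M 0.2172, M+2 0.4324, M+4 0.2869, M+6 0.0635; the largest is M+2.
P(M+2) = C(3,1) × 0.6011^2 × 0.3989^1 = 3 × 0.36132121 × 0.3989 = 0.432393 (base)
P(M) = C(3,0) × 0.6011^3 × 0.3989^0 = 1 × 0.21719018 × 1.0000 = 0.217190
Relative intensity = 0.217190 / 0.432393 × 100 = 50.23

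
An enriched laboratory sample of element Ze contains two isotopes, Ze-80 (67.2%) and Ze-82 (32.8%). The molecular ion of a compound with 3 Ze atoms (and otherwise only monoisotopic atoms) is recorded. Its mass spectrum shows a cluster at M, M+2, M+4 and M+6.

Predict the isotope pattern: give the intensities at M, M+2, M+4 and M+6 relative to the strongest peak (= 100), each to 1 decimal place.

68.3 : 100.0 : 48.8 : 7.9

The 3 Ze atoms are independent, so intensities follow the terms of (0.672 + 0.328)^3.
P(M) = 0.672^3 = 0.303464
P(M+2) = 3 × 0.672^2 × 0.328^1 = 0.444359
P(M+4) = 3 × 0.672^1 × 0.328^2 = 0.216889
P(M+6) = 0.328^3 = 0.035288
The M+2 peak is largest (0.444359); scaling to 100 gives 68.3 : 100.0 : 48.8 : 7.9.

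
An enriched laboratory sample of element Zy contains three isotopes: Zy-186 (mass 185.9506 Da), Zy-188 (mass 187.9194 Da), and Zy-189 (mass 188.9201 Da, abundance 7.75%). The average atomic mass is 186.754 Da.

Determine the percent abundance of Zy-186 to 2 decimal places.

63.13%

Let x and y be the fractions of Zy-186 and Zy-188. Then x + y = 1 − 0.0775 = 0.9225 and 185.9506x + 187.9194y = 186.754 − 0.0775×188.9201 = 172.11269225.
Substituting: 185.9506x + 187.9194(0.9225 − x) = 172.11269225
(185.9506 − 187.9194)x = -1.24295425  ⇒  x = 0.63133, y = 0.29117
Zy-186: 63.13%, Zy-188: 29.12%.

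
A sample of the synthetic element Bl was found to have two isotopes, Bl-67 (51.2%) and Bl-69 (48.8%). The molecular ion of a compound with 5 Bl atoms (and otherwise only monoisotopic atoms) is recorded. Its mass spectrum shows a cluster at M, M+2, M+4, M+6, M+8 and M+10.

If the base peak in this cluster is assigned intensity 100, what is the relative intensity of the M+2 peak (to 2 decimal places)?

52.46

Binomial terms of (0.512 + 0.488)^5: M 0.0352, M+2 0.1677, M+4 0.3196, M+6 0.3046, M+8 0.1452, M+10 0.0277 → M+4 is the base peak.
P(M+4) = C(5,2) × 0.512^3 × 0.488^2 = 10 × 0.13421773 × 0.238144 = 0.319631 (base)
P(M+2) = C(5,1) × 0.512^4 × 0.488^1 = 5 × 0.06871948 × 0.4880 = 0.167676
Relative intensity = 0.167676 / 0.319631 × 100 = 52.46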